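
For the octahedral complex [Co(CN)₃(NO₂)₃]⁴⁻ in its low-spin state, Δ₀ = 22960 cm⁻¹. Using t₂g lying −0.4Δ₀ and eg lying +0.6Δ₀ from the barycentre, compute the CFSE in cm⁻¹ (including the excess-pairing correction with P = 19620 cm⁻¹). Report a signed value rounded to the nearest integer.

Ligand charges: 3×(-1) from CN⁻ and 3×(-1) from NO₂⁻ sum to -6; with overall charge -4, Co is +2.
Co²⁺: group 9, so d-count = 9 − 2 = 7.
The d⁷ electrons fill as t₂g⁶ eg¹.
The orbital stabilization is -1.8Δ₀ = -1.8 × 22960 = -41328 cm⁻¹.
Relative to high-spin t₂g⁵ eg² (2 paired), the low-spin configuration has 1 additional pair, contributing +1 × 19620 = +19620 cm⁻¹.
Overall CFSE = -41328 + 19620 = -21708 cm⁻¹.

-21708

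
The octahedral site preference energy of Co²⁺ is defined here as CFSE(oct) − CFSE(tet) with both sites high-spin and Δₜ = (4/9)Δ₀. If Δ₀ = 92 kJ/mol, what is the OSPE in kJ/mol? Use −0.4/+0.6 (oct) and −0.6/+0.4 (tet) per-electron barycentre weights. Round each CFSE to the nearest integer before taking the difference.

-25

Co²⁺: group 9, so d-count = 9 − 2 = 7.
Octahedral high-spin t2g^5 e_g^2: CFSE = -0.8 × 92 = -74 kJ/mol.
Tetrahedral e^4 t2^3 gives -1.2Δₜ = -1.2 × (4/9) × 92 = -49 kJ/mol.
OSPE = CFSE(oct) − CFSE(tet) = -74 − (-49) = -25 kJ/mol.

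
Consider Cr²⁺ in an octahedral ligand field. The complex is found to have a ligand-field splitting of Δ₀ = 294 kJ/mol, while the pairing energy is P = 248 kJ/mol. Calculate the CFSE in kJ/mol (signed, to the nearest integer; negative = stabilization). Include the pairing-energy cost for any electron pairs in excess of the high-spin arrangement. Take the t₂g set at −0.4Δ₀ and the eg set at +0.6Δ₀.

-222

Cr²⁺: group 6, so d-count = 6 − 2 = 4.
Here Δ₀ > P (294 > 248), so the low-spin state is favoured.
Filling d⁴ accordingly: t₂g⁴ eg⁰.
Orbital CFSE = -1.6Δ₀ = -1.6 × 294 = -470 kJ/mol.
Excess pairs vs high-spin: 1 − 0 = 1; pairing cost = +248 kJ/mol.
Net CFSE = -470 + 248 = -222 kJ/mol.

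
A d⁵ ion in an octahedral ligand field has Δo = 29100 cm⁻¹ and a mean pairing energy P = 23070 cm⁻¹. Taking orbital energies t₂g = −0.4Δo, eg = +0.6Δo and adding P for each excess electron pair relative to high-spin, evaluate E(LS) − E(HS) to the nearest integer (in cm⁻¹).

In the high-spin limit (t₂g³ eg²) the orbital term is 0.0Δo = 0 cm⁻¹, with no excess pairing.
For low-spin the configuration is t₂g⁵ eg⁰: orbital energy -2.0 × 29100 = -58200 cm⁻¹, and 2 additional pairs relative to high-spin add 46140 cm⁻¹, giving -12060 cm⁻¹.
The difference is -12060 − (0) = -12060 cm⁻¹, so low-spin lies lower.

-12060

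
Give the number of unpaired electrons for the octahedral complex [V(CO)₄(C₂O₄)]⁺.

Ligand charges: 4×(+0) from CO and 1×(-2) from C₂O₄²⁻ sum to -2; with overall charge +1, V is +3.
Group 5 minus oxidation state +3 gives a d² configuration for V³⁺.
Configuration: t₂g² eg⁰, giving 2 unpaired electrons.

2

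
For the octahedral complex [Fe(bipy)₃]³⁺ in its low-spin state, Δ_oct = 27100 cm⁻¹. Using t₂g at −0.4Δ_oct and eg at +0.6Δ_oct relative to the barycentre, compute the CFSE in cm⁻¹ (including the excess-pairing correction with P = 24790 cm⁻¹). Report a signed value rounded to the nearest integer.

-4620

bipy is neutral, so the +3 overall charge sits on Fe: oxidation state +3.
Group 8 minus oxidation state +3 gives a d⁵ configuration for Fe³⁺.
Configuration: t₂g⁵ eg⁰.
The orbital stabilization is -2.0Δ_oct = -2.0 × 27100 = -54200 cm⁻¹.
Relative to high-spin t₂g³ eg² (0 paired), the low-spin configuration has 2 additional pairs, contributing +2 × 24790 = +49580 cm⁻¹.
Overall CFSE = -54200 + 49580 = -4620 cm⁻¹.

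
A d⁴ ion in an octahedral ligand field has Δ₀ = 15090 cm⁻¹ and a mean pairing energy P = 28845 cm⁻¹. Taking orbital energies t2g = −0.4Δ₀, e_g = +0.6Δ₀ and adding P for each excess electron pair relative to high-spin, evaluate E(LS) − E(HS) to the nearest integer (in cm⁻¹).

13755

High-spin: t2g^3 e_g^1, CFSE = -0.6Δ₀ = -9054 cm⁻¹.
Low-spin: t2g^4 e_g^0, orbital CFSE = -1.6Δ₀ = -24144 cm⁻¹; plus 1 excess pair × P = +28845 cm⁻¹; total 4701 cm⁻¹.
Thus E(LS) − E(HS) = 13755 cm⁻¹.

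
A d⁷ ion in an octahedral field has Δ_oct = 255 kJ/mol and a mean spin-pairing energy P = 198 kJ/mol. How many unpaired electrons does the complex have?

1

Here Δ_oct > P (255 > 198), so the low-spin state is favoured.
Configuration: t2g^6 e_g^1.
Unpaired electrons: 1.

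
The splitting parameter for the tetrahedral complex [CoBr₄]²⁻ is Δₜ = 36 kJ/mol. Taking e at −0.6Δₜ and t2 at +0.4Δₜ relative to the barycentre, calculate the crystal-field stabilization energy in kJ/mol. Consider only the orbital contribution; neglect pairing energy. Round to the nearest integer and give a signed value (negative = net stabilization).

Each Br⁻ contributes -1; 4 × (-1) = -4. With overall charge -2, Co is in the +2 oxidation state.
Co is in group 9, so Co²⁺ is d⁷ (9 − 2 = 7).
Tetrahedral splitting is small, so the complex is high-spin.
Electron filling gives e^4 t2^3.
CFSE(orbital) = 4×(-0.6Δₜ) + 3×(0.4Δₜ) = -1.2Δₜ; with Δₜ = 36 kJ/mol that is -43 kJ/mol.

-43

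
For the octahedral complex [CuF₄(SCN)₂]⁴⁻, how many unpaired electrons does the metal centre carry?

Ligand charges: 4×(-1) from F⁻ and 2×(-1) from SCN⁻ sum to -6; with overall charge -4, Cu is +2.
Group 11 minus oxidation state +2 gives a d⁹ configuration for Cu²⁺.
Configuration: t2g^6 e_g^3, giving 1 unpaired electron.

1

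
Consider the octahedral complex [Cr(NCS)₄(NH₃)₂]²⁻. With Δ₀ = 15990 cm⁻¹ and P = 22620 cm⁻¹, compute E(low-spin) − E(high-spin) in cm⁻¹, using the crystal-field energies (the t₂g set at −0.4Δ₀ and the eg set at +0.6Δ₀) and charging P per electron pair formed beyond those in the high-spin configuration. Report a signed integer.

Ligand charges: 4×(-1) from NCS⁻ and 2×(+0) from NH₃ sum to -4; with overall charge -2, Cr is +2.
Cr²⁺: group 6, so d-count = 6 − 2 = 4.
High-spin d⁴ fills as t₂g³ eg¹ with CFSE 3(−0.4) + 1(+0.6) = -0.6Δ₀ = -9594 cm⁻¹.
Low-spin t₂g⁴ eg⁰ gives -1.6Δ₀ = -25584 cm⁻¹, but forming 1 extra pair costs 1P = 22620 cm⁻¹, so E(LS) = -25584 + 22620 = -2964 cm⁻¹.
The difference is -2964 − (-9594) = 6630 cm⁻¹, so high-spin lies lower.

6630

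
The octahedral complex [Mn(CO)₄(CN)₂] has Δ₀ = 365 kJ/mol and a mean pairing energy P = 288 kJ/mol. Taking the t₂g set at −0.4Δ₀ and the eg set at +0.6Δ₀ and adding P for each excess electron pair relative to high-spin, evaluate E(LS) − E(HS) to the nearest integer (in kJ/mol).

Ligand charges: 4×(+0) from CO and 2×(-1) from CN⁻ sum to -2; with overall charge +0, Mn is +2.
Mn is in group 7, so Mn²⁺ is d⁵ (7 − 2 = 5).
In the high-spin limit (t₂g³ eg²) the orbital term is 0.0Δ₀ = 0 kJ/mol, with no excess pairing.
Low-spin: t₂g⁵ eg⁰, orbital CFSE = -2.0Δ₀ = -730 kJ/mol; plus 2 excess pairs × P = +576 kJ/mol; total -154 kJ/mol.
Thus E(LS) − E(HS) = -154 kJ/mol.

-154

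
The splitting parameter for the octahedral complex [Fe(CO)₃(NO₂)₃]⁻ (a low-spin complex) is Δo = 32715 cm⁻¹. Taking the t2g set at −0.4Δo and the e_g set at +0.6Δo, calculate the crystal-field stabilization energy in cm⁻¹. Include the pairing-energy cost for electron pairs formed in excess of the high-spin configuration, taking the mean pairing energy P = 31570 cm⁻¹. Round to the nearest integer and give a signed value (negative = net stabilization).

Ligand charges: 3×(+0) from CO and 3×(-1) from NO₂⁻ sum to -3; with overall charge -1, Fe is +2.
Fe²⁺: group 8, so d-count = 8 − 2 = 6.
The d⁶ electrons fill as t2g^6 e_g^0.
The orbital stabilization is -2.4Δo = -2.4 × 32715 = -78516 cm⁻¹.
Relative to high-spin t2g^4 e_g^2 (1 paired), the low-spin configuration has 2 additional pairs, contributing +2 × 31570 = +63140 cm⁻¹.
Net CFSE = -78516 + 63140 = -15376 cm⁻¹.

-15376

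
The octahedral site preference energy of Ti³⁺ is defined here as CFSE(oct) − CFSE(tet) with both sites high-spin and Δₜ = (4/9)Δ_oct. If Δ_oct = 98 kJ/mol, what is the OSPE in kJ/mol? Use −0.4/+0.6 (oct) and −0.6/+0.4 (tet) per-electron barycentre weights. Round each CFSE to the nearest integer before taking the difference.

-13

Ti sits in group 4; removing 3 electrons leaves Ti³⁺ with 4 − 3 = 1 d electrons.
Octahedral (high-spin): t₂g¹ eg⁰, CFSE = 1(−0.4) + 0(+0.6) = -0.4Δ_oct = -0.4 × 98 = -39 kJ/mol.
Tetrahedral: e¹ t₂⁰, CFSE = 1(−0.6) + 0(+0.4) = -0.6Δₜ = -0.6 × (4/9) × 98 = -26 kJ/mol.
OSPE = CFSE(oct) − CFSE(tet) = -39 − (-26) = -13 kJ/mol.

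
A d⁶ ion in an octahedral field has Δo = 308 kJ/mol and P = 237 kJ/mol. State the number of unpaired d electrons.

Here Δo > P (308 > 237), so the low-spin state is favoured.
That gives t₂g⁶ eg⁰.
Unpaired electrons: 0.

0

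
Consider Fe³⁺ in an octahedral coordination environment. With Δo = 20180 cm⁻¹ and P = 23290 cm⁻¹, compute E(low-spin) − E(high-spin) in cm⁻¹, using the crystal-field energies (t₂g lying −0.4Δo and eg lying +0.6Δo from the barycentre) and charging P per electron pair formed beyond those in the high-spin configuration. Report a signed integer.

6220

Fe is in group 8, so Fe³⁺ is d⁵ (8 − 3 = 5).
High-spin: t₂g³ eg², CFSE = 0.0Δo = 0 cm⁻¹.
Low-spin t₂g⁵ eg⁰ gives -2.0Δo = -40360 cm⁻¹, but forming 2 extra pairs costs 2P = 46580 cm⁻¹, so E(LS) = -40360 + 46580 = 6220 cm⁻¹.
E(LS) − E(HS) = 6220 − (0) = 6220 cm⁻¹.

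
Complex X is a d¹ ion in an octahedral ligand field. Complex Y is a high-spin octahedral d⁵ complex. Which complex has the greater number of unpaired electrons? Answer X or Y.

X: t₂g¹ eg⁰ → 1 unpaired.
Y: t2g^3 e_g^2 → 5 unpaired.
So Y has more unpaired electrons.

Y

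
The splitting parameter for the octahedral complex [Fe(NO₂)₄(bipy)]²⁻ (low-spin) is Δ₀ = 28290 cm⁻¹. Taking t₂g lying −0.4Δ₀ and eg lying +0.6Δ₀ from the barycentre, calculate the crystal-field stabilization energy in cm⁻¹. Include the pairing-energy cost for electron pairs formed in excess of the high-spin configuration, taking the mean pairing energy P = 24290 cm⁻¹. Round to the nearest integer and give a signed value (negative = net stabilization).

Ligand charges: 4×(-1) from NO₂⁻ and 1×(+0) from bipy sum to -4; with overall charge -2, Fe is +2.
Group 8 minus oxidation state +2 gives a d⁶ configuration for Fe²⁺.
Electron filling gives t₂g⁶ eg⁰.
The orbital stabilization is -2.4Δ₀ = -2.4 × 28290 = -67896 cm⁻¹.
Relative to high-spin t₂g⁴ eg² (1 paired), the low-spin configuration has 2 additional pairs, contributing +2 × 24290 = +48580 cm⁻¹.
Combining: -67896 + 48580 = -19316 cm⁻¹.

-19316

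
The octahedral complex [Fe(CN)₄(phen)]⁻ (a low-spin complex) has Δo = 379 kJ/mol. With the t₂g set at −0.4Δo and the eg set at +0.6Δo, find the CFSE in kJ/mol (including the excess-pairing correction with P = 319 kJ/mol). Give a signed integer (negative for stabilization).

Ligand charges: 4×(-1) from CN⁻ and 1×(+0) from phen sum to -4; with overall charge -1, Fe is +3.
Group 8 minus oxidation state +3 gives a d⁵ configuration for Fe³⁺.
Electron filling gives t₂g⁵ eg⁰.
CFSE(orbital) = 5×(-0.4Δo) + 0×(0.6Δo) = -2.0Δo; with Δo = 379 kJ/mol that is -758 kJ/mol.
Relative to high-spin t₂g³ eg² (0 paired), the low-spin configuration has 2 additional pairs, contributing +2 × 319 = +638 kJ/mol.
Combining: -758 + 638 = -120 kJ/mol.

-120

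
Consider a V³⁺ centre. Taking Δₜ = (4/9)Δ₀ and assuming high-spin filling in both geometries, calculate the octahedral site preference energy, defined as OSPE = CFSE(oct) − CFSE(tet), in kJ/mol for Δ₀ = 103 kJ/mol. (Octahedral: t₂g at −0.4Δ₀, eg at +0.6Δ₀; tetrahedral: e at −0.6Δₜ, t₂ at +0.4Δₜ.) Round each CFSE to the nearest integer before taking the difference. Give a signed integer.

V sits in group 5; removing 3 electrons leaves V³⁺ with 5 − 3 = 2 d electrons.
Octahedral high-spin t₂g² eg⁰: CFSE = -0.8 × 103 = -82 kJ/mol.
Tetrahedral: e² t₂⁰, CFSE = 2(−0.6) + 0(+0.4) = -1.2Δₜ = -1.2 × (4/9) × 103 = -55 kJ/mol.
Subtracting, OSPE = -82 − (-55) = -27 kJ/mol.

-27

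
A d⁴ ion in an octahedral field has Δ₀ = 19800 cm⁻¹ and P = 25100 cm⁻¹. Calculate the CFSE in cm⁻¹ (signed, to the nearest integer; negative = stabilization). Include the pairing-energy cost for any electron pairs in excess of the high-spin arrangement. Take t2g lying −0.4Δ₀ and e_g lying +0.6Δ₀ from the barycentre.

-11880

With Δ₀ < P the complex is high-spin.
That gives t2g^3 e_g^1.
Orbital CFSE = -0.6Δ₀ = -0.6 × 19800 = -11880 cm⁻¹.
High-spin has no excess pairs, so no pairing correction applies.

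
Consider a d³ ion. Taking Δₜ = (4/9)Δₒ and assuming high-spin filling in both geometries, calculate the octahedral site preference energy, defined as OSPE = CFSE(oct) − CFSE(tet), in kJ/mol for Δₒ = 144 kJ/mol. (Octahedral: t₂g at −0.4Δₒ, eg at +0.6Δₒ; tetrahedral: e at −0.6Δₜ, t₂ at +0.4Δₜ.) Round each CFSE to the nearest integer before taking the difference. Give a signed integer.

-122

Octahedral high-spin t2g^3 e_g^0: CFSE = -1.2 × 144 = -173 kJ/mol.
Tetrahedral: e^2 t2^1, CFSE = 2(−0.6) + 1(+0.4) = -0.8Δₜ = -0.8 × (4/9) × 144 = -51 kJ/mol.
Subtracting, OSPE = -173 − (-51) = -122 kJ/mol.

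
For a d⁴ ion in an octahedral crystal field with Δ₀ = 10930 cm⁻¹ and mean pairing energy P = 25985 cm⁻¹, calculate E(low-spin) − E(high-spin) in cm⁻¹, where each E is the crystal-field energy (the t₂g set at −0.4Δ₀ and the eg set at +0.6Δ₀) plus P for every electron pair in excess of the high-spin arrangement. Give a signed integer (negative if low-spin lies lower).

15055

High-spin: t₂g³ eg¹, CFSE = -0.6Δ₀ = -6558 cm⁻¹.
For low-spin the configuration is t₂g⁴ eg⁰: orbital energy -1.6 × 10930 = -17488 cm⁻¹, and 1 additional pair relative to high-spin adds 25985 cm⁻¹, giving 8497 cm⁻¹.
E(LS) − E(HS) = 8497 − (-6558) = 15055 cm⁻¹.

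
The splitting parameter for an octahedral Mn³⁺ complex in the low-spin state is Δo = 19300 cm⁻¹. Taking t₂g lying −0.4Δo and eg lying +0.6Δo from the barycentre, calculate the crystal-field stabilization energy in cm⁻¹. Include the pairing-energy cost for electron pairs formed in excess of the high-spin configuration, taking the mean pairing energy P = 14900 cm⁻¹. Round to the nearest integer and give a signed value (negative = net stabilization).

-15980

Group 7 minus oxidation state +3 gives a d⁴ configuration for Mn³⁺.
Electron filling gives t₂g⁴ eg⁰.
Orbital CFSE = 4(-0.4) + 0(0.6) = -1.6Δo = -1.6 × 19300 = -30880 cm⁻¹.
High-spin d⁴ would be t₂g³ eg¹ with 0 pairs; low-spin has 1, so 1 excess pair costs +1P = +14900 cm⁻¹.
Overall CFSE = -30880 + 14900 = -15980 cm⁻¹.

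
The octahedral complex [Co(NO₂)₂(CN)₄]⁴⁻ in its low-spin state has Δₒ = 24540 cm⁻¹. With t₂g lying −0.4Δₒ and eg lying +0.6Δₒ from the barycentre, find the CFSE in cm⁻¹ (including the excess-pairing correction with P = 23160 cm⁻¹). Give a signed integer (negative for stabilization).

Ligand charges: 2×(-1) from NO₂⁻ and 4×(-1) from CN⁻ sum to -6; with overall charge -4, Co is +2.
Co sits in group 9; removing 2 electrons leaves Co²⁺ with 9 − 2 = 7 d electrons.
Electron filling gives t₂g⁶ eg¹.
Orbital CFSE = 6(-0.4) + 1(0.6) = -1.8Δₒ = -1.8 × 24540 = -44172 cm⁻¹.
Relative to high-spin t₂g⁵ eg² (2 paired), the low-spin configuration has 1 additional pair, contributing +1 × 23160 = +23160 cm⁻¹.
Combining: -44172 + 23160 = -21012 cm⁻¹.

-21012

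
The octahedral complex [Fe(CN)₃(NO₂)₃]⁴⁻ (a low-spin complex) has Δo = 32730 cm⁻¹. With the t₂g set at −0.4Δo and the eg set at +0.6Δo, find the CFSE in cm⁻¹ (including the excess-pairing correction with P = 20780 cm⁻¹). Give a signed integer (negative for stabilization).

-36992

Ligand charges: 3×(-1) from CN⁻ and 3×(-1) from NO₂⁻ sum to -6; with overall charge -4, Fe is +2.
Fe²⁺: group 8, so d-count = 8 − 2 = 6.
Configuration: t₂g⁶ eg⁰.
Orbital CFSE = 6(-0.4) + 0(0.6) = -2.4Δo = -2.4 × 32730 = -78552 cm⁻¹.
High-spin d⁶ would be t₂g⁴ eg² with 1 pair; low-spin has 3, so 2 excess pairs cost +2P = +41560 cm⁻¹.
Overall CFSE = -78552 + 41560 = -36992 cm⁻¹.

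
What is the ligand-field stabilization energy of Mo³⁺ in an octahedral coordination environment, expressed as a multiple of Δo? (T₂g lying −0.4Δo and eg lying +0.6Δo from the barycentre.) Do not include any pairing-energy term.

-1.2 Δo

Group 6 minus oxidation state +3 gives a d³ configuration for Mo³⁺.
For octahedral d³ the high- and low-spin configurations coincide.
Configuration: t₂g³ eg⁰.
CFSE = 3(-0.4Δo) + 0(0.6Δo) = -1.2Δo + 0.0Δo = -1.2Δo.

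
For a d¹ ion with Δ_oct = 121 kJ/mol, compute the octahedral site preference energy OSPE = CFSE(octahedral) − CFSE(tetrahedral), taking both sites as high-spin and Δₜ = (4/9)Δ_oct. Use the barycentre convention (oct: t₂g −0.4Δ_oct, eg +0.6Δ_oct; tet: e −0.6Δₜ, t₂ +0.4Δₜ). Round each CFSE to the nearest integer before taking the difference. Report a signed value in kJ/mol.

In an octahedral site d¹ (HS) is t₂g¹ eg⁰, giving CFSE(oct) = -0.4Δ_oct = -48 kJ/mol.
In a tetrahedral site the filling is e¹ t₂⁰: CFSE(tet) = -0.6Δₜ = -0.6 × (4/9)(121) = -32 kJ/mol.
OSPE = CFSE(oct) − CFSE(tet) = -48 − (-32) = -16 kJ/mol.

-16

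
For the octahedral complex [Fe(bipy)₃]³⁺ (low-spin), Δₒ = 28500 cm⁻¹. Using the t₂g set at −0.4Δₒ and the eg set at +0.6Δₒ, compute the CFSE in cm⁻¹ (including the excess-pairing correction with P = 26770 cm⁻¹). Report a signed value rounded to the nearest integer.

-3460

bipy is neutral, so the +3 overall charge sits on Fe: oxidation state +3.
Fe sits in group 8; removing 3 electrons leaves Fe³⁺ with 8 − 3 = 5 d electrons.
Configuration: t₂g⁵ eg⁰.
Orbital CFSE = 5(-0.4) + 0(0.6) = -2.0Δₒ = -2.0 × 28500 = -57000 cm⁻¹.
Pairing penalty: 2 pairs vs 0 in the high-spin reference → 2 extra × P = 53540 cm⁻¹.
Overall CFSE = -57000 + 53540 = -3460 cm⁻¹.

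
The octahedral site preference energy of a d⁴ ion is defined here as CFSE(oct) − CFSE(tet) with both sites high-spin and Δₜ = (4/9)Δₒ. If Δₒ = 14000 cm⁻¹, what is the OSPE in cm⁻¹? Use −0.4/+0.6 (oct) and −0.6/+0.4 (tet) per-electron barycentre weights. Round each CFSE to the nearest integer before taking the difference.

In an octahedral site d⁴ (HS) is t₂g³ eg¹, giving CFSE(oct) = -0.6Δₒ = -8400 cm⁻¹.
In a tetrahedral site the filling is e² t₂²: CFSE(tet) = -0.4Δₜ = -0.4 × (4/9)(14000) = -2489 cm⁻¹.
OSPE = CFSE(oct) − CFSE(tet) = -8400 − (-2489) = -5911 cm⁻¹.

-5911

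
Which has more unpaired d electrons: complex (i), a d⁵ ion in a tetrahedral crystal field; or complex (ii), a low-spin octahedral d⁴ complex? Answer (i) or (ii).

(i)

(i): Tetrahedral fields are weak (Δₜ ≈ 4/9 Δₒ), so electrons fill high-spin; e^2 t2^3 → 5 unpaired.
(ii): t₂g⁴ eg⁰ → 2 unpaired.
So (i) has more unpaired electrons.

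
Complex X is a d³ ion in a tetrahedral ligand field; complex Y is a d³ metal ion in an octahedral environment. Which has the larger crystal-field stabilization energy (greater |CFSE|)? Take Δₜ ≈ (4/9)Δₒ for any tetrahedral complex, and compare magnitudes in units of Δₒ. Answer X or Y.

X: Tetrahedral fields are weak (Δₜ ≈ 4/9 Δₒ), so electrons fill high-spin; e^2 t2^1, CFSE = -0.8Δₜ ≈ -0.36Δₒ.
Y: t2g^3 e_g^0, CFSE = -1.2Δₒ.
So Y has the larger |CFSE|.

Y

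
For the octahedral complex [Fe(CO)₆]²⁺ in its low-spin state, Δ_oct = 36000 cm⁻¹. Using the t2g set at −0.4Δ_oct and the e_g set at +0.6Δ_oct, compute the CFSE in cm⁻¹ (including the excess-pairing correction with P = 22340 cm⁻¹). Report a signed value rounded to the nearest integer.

CO is neutral, so the +2 overall charge sits on Fe: oxidation state +2.
Fe is in group 8, so Fe²⁺ is d⁶ (8 − 2 = 6).
The d⁶ electrons fill as t2g^6 e_g^0.
Orbital CFSE = 6(-0.4) + 0(0.6) = -2.4Δ_oct = -2.4 × 36000 = -86400 cm⁻¹.
Pairing penalty: 3 pairs vs 1 in the high-spin reference → 2 extra × P = 44680 cm⁻¹.
Net CFSE = -86400 + 44680 = -41720 cm⁻¹.

-41720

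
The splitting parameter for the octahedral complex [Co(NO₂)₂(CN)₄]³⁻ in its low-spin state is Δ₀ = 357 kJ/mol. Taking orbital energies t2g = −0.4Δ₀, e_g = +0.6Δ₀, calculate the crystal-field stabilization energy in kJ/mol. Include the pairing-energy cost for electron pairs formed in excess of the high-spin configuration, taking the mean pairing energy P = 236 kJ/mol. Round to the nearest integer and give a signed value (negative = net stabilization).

-385

Ligand charges: 2×(-1) from NO₂⁻ and 4×(-1) from CN⁻ sum to -6; with overall charge -3, Co is +3.
Co sits in group 9; removing 3 electrons leaves Co³⁺ with 9 − 3 = 6 d electrons.
Electron filling gives t2g^6 e_g^0.
CFSE(orbital) = 6×(-0.4Δ₀) + 0×(0.6Δ₀) = -2.4Δ₀; with Δ₀ = 357 kJ/mol that is -857 kJ/mol.
Pairing penalty: 3 pairs vs 1 in the high-spin reference → 2 extra × P = 472 kJ/mol.
Combining: -857 + 472 = -385 kJ/mol.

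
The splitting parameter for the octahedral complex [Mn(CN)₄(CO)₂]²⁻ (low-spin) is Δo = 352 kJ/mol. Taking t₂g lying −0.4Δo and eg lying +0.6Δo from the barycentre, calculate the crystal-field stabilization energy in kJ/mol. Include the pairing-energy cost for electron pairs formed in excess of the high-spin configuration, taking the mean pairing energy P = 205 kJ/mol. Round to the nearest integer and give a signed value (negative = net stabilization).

Ligand charges: 4×(-1) from CN⁻ and 2×(+0) from CO sum to -4; with overall charge -2, Mn is +2.
Group 7 minus oxidation state +2 gives a d⁵ configuration for Mn²⁺.
Electron filling gives t₂g⁵ eg⁰.
Orbital CFSE = 5(-0.4) + 0(0.6) = -2.0Δo = -2.0 × 352 = -704 kJ/mol.
Pairing penalty: 2 pairs vs 0 in the high-spin reference → 2 extra × P = 410 kJ/mol.
Net CFSE = -704 + 410 = -294 kJ/mol.

-294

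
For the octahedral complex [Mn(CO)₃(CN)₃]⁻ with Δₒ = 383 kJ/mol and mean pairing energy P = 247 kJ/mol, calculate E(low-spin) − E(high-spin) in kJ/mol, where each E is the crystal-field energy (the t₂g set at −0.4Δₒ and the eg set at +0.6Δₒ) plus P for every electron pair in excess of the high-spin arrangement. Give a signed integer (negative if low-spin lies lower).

Ligand charges: 3×(+0) from CO and 3×(-1) from CN⁻ sum to -3; with overall charge -1, Mn is +2.
Mn is in group 7, so Mn²⁺ is d⁵ (7 − 2 = 5).
High-spin: t₂g³ eg², CFSE = 0.0Δₒ = 0 kJ/mol.
Low-spin: t₂g⁵ eg⁰, orbital CFSE = -2.0Δₒ = -766 kJ/mol; plus 2 excess pairs × P = +494 kJ/mol; total -272 kJ/mol.
The difference is -272 − (0) = -272 kJ/mol, so low-spin lies lower.

-272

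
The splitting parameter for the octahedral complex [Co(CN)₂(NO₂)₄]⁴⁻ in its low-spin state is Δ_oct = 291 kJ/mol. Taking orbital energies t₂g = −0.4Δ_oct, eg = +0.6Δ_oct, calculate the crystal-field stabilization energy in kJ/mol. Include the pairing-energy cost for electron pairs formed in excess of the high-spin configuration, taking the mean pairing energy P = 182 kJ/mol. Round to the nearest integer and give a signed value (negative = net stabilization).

-342

Ligand charges: 2×(-1) from CN⁻ and 4×(-1) from NO₂⁻ sum to -6; with overall charge -4, Co is +2.
Co²⁺: group 9, so d-count = 9 − 2 = 7.
Electron filling gives t₂g⁶ eg¹.
CFSE(orbital) = 6×(-0.4Δ_oct) + 1×(0.6Δ_oct) = -1.8Δ_oct; with Δ_oct = 291 kJ/mol that is -524 kJ/mol.
High-spin d⁷ would be t₂g⁵ eg² with 2 pairs; low-spin has 3, so 1 excess pair costs +1P = +182 kJ/mol.
Overall CFSE = -524 + 182 = -342 kJ/mol.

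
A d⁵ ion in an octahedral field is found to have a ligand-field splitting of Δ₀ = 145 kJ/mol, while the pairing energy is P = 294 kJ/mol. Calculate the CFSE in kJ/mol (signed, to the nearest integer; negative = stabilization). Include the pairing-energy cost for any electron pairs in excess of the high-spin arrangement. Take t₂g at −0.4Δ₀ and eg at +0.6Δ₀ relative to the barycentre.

0

Since Δ₀ = 145 kJ/mol < P = 294 kJ/mol, the complex adopts the high-spin configuration.
Configuration: t₂g³ eg².
Orbital CFSE = 0.0Δ₀ = 0.0 × 145 = 0 kJ/mol.
High-spin has no excess pairs, so no pairing correction applies.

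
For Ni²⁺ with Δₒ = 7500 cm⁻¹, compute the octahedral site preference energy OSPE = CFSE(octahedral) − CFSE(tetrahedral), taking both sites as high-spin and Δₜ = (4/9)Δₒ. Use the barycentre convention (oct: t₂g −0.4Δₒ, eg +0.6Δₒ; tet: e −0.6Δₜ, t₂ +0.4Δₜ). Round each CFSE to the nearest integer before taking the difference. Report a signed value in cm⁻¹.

-6333

Ni is in group 10, so Ni²⁺ is d⁸ (10 − 2 = 8).
In an octahedral site d⁸ (HS) is t2g^6 e_g^2, giving CFSE(oct) = -1.2Δₒ = -9000 cm⁻¹.
Tetrahedral: e^4 t2^4, CFSE = 4(−0.6) + 4(+0.4) = -0.8Δₜ = -0.8 × (4/9) × 7500 = -2667 cm⁻¹.
OSPE = -9000 − (-2667) = -6333 cm⁻¹.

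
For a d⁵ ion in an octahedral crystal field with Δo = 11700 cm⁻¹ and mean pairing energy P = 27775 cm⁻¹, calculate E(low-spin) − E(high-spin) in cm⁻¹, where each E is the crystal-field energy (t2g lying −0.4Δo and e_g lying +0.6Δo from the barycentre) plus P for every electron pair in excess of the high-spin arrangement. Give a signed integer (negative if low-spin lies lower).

High-spin d⁵ fills as t2g^3 e_g^2 with CFSE 3(−0.4) + 2(+0.6) = 0.0Δo = 0 cm⁻¹.
Low-spin: t2g^5 e_g^0, orbital CFSE = -2.0Δo = -23400 cm⁻¹; plus 2 excess pairs × P = +55550 cm⁻¹; total 32150 cm⁻¹.
E(LS) − E(HS) = 32150 − (0) = 32150 cm⁻¹.

32150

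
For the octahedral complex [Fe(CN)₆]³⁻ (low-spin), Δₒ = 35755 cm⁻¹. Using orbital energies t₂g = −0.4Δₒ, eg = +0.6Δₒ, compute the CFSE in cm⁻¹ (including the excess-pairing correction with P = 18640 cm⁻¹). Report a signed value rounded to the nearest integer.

Each CN⁻ contributes -1; 6 × (-1) = -6. With overall charge -3, Fe is in the +3 oxidation state.
Fe sits in group 8; removing 3 electrons leaves Fe³⁺ with 8 − 3 = 5 d electrons.
The d⁵ electrons fill as t₂g⁵ eg⁰.
Orbital CFSE = 5(-0.4) + 0(0.6) = -2.0Δₒ = -2.0 × 35755 = -71510 cm⁻¹.
High-spin d⁵ would be t₂g³ eg² with 0 pairs; low-spin has 2, so 2 excess pairs cost +2P = +37280 cm⁻¹.
Net CFSE = -71510 + 37280 = -34230 cm⁻¹.

-34230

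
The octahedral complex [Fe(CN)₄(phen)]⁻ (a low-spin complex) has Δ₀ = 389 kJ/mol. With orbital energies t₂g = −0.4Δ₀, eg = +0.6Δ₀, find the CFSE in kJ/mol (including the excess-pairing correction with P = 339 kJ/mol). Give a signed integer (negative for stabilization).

Ligand charges: 4×(-1) from CN⁻ and 1×(+0) from phen sum to -4; with overall charge -1, Fe is +3.
Fe sits in group 8; removing 3 electrons leaves Fe³⁺ with 8 − 3 = 5 d electrons.
The d⁵ electrons fill as t₂g⁵ eg⁰.
CFSE(orbital) = 5×(-0.4Δ₀) + 0×(0.6Δ₀) = -2.0Δ₀; with Δ₀ = 389 kJ/mol that is -778 kJ/mol.
High-spin d⁵ would be t₂g³ eg² with 0 pairs; low-spin has 2, so 2 excess pairs cost +2P = +678 kJ/mol.
Overall CFSE = -778 + 678 = -100 kJ/mol.

-100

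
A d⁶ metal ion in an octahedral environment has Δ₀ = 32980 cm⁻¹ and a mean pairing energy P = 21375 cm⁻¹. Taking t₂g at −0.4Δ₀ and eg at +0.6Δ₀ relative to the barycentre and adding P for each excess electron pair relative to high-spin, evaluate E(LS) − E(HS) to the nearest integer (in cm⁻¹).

-23210

High-spin: t₂g⁴ eg², CFSE = -0.4Δ₀ = -13192 cm⁻¹.
Low-spin t₂g⁶ eg⁰ gives -2.4Δ₀ = -79152 cm⁻¹, but forming 2 extra pairs costs 2P = 42750 cm⁻¹, so E(LS) = -79152 + 42750 = -36402 cm⁻¹.
Thus E(LS) − E(HS) = -23210 cm⁻¹.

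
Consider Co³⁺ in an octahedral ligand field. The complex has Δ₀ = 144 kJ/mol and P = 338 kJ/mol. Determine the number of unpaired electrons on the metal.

4

Co is in group 9, so Co³⁺ is d⁶ (9 − 3 = 6).
Since Δ₀ = 144 kJ/mol < P = 338 kJ/mol, the complex adopts the high-spin configuration.
Filling d⁶ accordingly: t₂g⁴ eg².
Unpaired electrons: 4.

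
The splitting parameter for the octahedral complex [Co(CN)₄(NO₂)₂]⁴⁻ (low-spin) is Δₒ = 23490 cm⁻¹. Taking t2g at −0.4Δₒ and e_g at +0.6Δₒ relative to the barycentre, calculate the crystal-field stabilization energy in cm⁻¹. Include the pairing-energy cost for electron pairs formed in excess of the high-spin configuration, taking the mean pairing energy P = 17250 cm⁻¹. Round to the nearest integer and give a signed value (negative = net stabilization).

-25032

Ligand charges: 4×(-1) from CN⁻ and 2×(-1) from NO₂⁻ sum to -6; with overall charge -4, Co is +2.
Group 9 minus oxidation state +2 gives a d⁷ configuration for Co²⁺.
The d⁷ electrons fill as t2g^6 e_g^1.
CFSE(orbital) = 6×(-0.4Δₒ) + 1×(0.6Δₒ) = -1.8Δₒ; with Δₒ = 23490 cm⁻¹ that is -42282 cm⁻¹.
Relative to high-spin t2g^5 e_g^2 (2 paired), the low-spin configuration has 1 additional pair, contributing +1 × 17250 = +17250 cm⁻¹.
Net CFSE = -42282 + 17250 = -25032 cm⁻¹.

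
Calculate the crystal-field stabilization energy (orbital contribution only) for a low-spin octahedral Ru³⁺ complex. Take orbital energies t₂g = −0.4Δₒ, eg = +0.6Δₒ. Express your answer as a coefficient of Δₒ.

-2.0 Δₒ

Group 8 minus oxidation state +3 gives a d⁵ configuration for Ru³⁺.
Configuration: t₂g⁵ eg⁰.
CFSE = 5(-0.4Δₒ) + 0(0.6Δₒ) = -2.0Δₒ + 0.0Δₒ = -2.0Δₒ.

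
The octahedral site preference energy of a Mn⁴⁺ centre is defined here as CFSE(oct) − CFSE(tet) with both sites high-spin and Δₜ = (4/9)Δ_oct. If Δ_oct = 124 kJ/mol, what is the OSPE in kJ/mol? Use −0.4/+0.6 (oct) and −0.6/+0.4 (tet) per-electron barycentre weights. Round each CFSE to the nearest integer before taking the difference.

-105

Mn sits in group 7; removing 4 electrons leaves Mn⁴⁺ with 7 − 4 = 3 d electrons.
In an octahedral site d³ (HS) is t₂g³ eg⁰, giving CFSE(oct) = -1.2Δ_oct = -149 kJ/mol.
Tetrahedral: e² t₂¹, CFSE = 2(−0.6) + 1(+0.4) = -0.8Δₜ = -0.8 × (4/9) × 124 = -44 kJ/mol.
OSPE = -149 − (-44) = -105 kJ/mol.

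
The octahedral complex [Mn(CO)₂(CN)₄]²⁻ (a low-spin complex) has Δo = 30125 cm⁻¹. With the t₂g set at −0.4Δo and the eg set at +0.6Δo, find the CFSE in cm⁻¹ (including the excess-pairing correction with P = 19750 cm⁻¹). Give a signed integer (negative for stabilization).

-20750

Ligand charges: 2×(+0) from CO and 4×(-1) from CN⁻ sum to -4; with overall charge -2, Mn is +2.
Mn sits in group 7; removing 2 electrons leaves Mn²⁺ with 7 − 2 = 5 d electrons.
Configuration: t₂g⁵ eg⁰.
The orbital stabilization is -2.0Δo = -2.0 × 30125 = -60250 cm⁻¹.
Relative to high-spin t₂g³ eg² (0 paired), the low-spin configuration has 2 additional pairs, contributing +2 × 19750 = +39500 cm⁻¹.
Overall CFSE = -60250 + 39500 = -20750 cm⁻¹.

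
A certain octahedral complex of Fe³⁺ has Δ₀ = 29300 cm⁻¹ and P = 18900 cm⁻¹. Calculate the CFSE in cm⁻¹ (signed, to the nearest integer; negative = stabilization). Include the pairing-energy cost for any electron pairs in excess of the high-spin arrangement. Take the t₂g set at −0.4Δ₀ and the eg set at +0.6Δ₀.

-20800

Fe³⁺: group 8, so d-count = 8 − 3 = 5.
With Δ₀ > P the complex is low-spin.
Filling d⁵ accordingly: t₂g⁵ eg⁰.
Orbital CFSE = -2.0Δ₀ = -2.0 × 29300 = -58600 cm⁻¹.
Excess pairs vs high-spin: 2 − 0 = 2; pairing cost = +37800 cm⁻¹.
Net CFSE = -58600 + 37800 = -20800 cm⁻¹.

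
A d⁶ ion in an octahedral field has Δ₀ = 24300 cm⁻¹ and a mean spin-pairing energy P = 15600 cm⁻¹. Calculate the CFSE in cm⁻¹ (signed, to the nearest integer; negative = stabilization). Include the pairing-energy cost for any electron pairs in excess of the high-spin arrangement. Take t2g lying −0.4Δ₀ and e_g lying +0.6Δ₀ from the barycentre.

-27120

Since Δ₀ = 24300 cm⁻¹ > P = 15600 cm⁻¹, the complex adopts the low-spin configuration.
That gives t2g^6 e_g^0.
Orbital CFSE = -2.4Δ₀ = -2.4 × 24300 = -58320 cm⁻¹.
Excess pairs vs high-spin: 3 − 1 = 2; pairing cost = +31200 cm⁻¹.
Net CFSE = -58320 + 31200 = -27120 cm⁻¹.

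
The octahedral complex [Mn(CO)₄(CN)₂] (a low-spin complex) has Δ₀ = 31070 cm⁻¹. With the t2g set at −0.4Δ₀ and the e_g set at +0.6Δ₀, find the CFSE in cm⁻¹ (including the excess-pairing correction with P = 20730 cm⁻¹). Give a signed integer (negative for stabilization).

-20680

Ligand charges: 4×(+0) from CO and 2×(-1) from CN⁻ sum to -2; with overall charge +0, Mn is +2.
Group 7 minus oxidation state +2 gives a d⁵ configuration for Mn²⁺.
The d⁵ electrons fill as t2g^5 e_g^0.
CFSE(orbital) = 5×(-0.4Δ₀) + 0×(0.6Δ₀) = -2.0Δ₀; with Δ₀ = 31070 cm⁻¹ that is -62140 cm⁻¹.
High-spin d⁵ would be t2g^3 e_g^2 with 0 pairs; low-spin has 2, so 2 excess pairs cost +2P = +41460 cm⁻¹.
Overall CFSE = -62140 + 41460 = -20680 cm⁻¹.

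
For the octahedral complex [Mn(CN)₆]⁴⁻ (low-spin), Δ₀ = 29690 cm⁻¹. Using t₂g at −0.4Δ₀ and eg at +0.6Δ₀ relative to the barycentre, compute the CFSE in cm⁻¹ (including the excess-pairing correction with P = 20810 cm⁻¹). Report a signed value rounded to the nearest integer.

Each CN⁻ contributes -1; 6 × (-1) = -6. With overall charge -4, Mn is in the +2 oxidation state.
Mn sits in group 7; removing 2 electrons leaves Mn²⁺ with 7 − 2 = 5 d electrons.
The d⁵ electrons fill as t₂g⁵ eg⁰.
The orbital stabilization is -2.0Δ₀ = -2.0 × 29690 = -59380 cm⁻¹.
Pairing penalty: 2 pairs vs 0 in the high-spin reference → 2 extra × P = 41620 cm⁻¹.
Net CFSE = -59380 + 41620 = -17760 cm⁻¹.

-17760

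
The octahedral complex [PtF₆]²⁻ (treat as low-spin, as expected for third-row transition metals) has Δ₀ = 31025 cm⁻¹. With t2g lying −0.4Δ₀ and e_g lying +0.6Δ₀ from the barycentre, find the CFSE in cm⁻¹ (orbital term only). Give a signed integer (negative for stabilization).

-74460

Each F⁻ contributes -1; 6 × (-1) = -6. With overall charge -2, Pt is in the +4 oxidation state.
Pt is in group 10, so Pt⁴⁺ is d⁶ (10 − 4 = 6).
Configuration: t2g^6 e_g^0.
The orbital stabilization is -2.4Δ₀ = -2.4 × 31025 = -74460 cm⁻¹.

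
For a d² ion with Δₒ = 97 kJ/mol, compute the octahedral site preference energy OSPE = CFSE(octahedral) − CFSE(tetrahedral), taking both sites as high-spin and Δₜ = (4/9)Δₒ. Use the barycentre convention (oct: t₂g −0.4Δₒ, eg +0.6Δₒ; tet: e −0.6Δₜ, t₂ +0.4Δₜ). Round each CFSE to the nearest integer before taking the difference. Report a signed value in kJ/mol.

Octahedral high-spin t₂g² eg⁰: CFSE = -0.8 × 97 = -78 kJ/mol.
In a tetrahedral site the filling is e² t₂⁰: CFSE(tet) = -1.2Δₜ = -1.2 × (4/9)(97) = -52 kJ/mol.
OSPE = CFSE(oct) − CFSE(tet) = -78 − (-52) = -26 kJ/mol.

-26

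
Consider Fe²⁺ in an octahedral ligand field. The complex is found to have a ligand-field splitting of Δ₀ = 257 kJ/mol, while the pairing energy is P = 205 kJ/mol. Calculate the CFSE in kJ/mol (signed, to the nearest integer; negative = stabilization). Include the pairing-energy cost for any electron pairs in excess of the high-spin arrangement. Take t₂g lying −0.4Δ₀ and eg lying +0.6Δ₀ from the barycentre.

-207

Fe sits in group 8; removing 2 electrons leaves Fe²⁺ with 8 − 2 = 6 d electrons.
Here Δ₀ > P (257 > 205), so the low-spin state is favoured.
That gives t₂g⁶ eg⁰.
Orbital CFSE = -2.4Δ₀ = -2.4 × 257 = -617 kJ/mol.
Excess pairs vs high-spin: 3 − 1 = 2; pairing cost = +410 kJ/mol.
Net CFSE = -617 + 410 = -207 kJ/mol.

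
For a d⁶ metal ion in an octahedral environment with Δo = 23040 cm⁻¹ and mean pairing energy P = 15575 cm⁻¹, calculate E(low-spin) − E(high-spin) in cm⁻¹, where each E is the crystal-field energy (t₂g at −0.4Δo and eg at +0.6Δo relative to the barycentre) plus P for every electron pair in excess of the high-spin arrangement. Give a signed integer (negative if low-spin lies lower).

High-spin d⁶ fills as t₂g⁴ eg² with CFSE 4(−0.4) + 2(+0.6) = -0.4Δo = -9216 cm⁻¹.
Low-spin t₂g⁶ eg⁰ gives -2.4Δo = -55296 cm⁻¹, but forming 2 extra pairs costs 2P = 31150 cm⁻¹, so E(LS) = -55296 + 31150 = -24146 cm⁻¹.
E(LS) − E(HS) = -24146 − (-9216) = -14930 cm⁻¹.

-14930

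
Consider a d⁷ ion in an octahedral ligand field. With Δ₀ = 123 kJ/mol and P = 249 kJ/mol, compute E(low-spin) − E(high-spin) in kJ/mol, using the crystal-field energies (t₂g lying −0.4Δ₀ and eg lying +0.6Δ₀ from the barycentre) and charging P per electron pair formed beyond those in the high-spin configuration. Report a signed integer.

126

High-spin d⁷ fills as t₂g⁵ eg² with CFSE 5(−0.4) + 2(+0.6) = -0.8Δ₀ = -98 kJ/mol.
For low-spin the configuration is t₂g⁶ eg¹: orbital energy -1.8 × 123 = -221 kJ/mol, and 1 additional pair relative to high-spin adds 249 kJ/mol, giving 28 kJ/mol.
E(LS) − E(HS) = 28 − (-98) = 126 kJ/mol.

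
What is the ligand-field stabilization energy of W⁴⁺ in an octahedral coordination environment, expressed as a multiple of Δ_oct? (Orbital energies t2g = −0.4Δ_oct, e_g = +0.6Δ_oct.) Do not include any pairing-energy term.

-0.8 Δ_oct

W is in group 6, so W⁴⁺ is d² (6 − 4 = 2).
Configuration: t2g^2 e_g^0.
CFSE = 2(-0.4Δ_oct) + 0(0.6Δ_oct) = -0.8Δ_oct + 0.0Δ_oct = -0.8Δ_oct.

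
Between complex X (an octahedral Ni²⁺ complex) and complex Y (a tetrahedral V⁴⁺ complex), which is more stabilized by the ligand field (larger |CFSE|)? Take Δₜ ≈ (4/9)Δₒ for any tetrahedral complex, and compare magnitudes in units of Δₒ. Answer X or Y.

X: Group 10 minus oxidation state +2 gives a d⁸ configuration for Ni²⁺; t₂g⁶ eg², CFSE = -1.2Δₒ.
Y: V sits in group 5; removing 4 electrons leaves V⁴⁺ with 5 − 4 = 1 d electrons; With tetrahedral geometry the complex is necessarily high-spin; e^1 t2^0, CFSE = -0.6Δₜ ≈ -0.27Δₒ.
So X has the larger |CFSE|.

X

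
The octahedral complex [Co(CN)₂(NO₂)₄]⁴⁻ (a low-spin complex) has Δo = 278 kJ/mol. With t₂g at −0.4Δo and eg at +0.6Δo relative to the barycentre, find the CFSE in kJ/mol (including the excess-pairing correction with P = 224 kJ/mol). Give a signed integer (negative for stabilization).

Ligand charges: 2×(-1) from CN⁻ and 4×(-1) from NO₂⁻ sum to -6; with overall charge -4, Co is +2.
Group 9 minus oxidation state +2 gives a d⁷ configuration for Co²⁺.
The d⁷ electrons fill as t₂g⁶ eg¹.
Orbital CFSE = 6(-0.4) + 1(0.6) = -1.8Δo = -1.8 × 278 = -500 kJ/mol.
High-spin d⁷ would be t₂g⁵ eg² with 2 pairs; low-spin has 3, so 1 excess pair costs +1P = +224 kJ/mol.
Combining: -500 + 224 = -276 kJ/mol.

-276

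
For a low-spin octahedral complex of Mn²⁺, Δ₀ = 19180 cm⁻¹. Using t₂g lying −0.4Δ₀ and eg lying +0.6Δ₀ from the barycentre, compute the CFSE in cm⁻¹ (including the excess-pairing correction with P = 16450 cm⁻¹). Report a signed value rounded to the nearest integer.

-5460

Group 7 minus oxidation state +2 gives a d⁵ configuration for Mn²⁺.
Electron filling gives t₂g⁵ eg⁰.
Orbital CFSE = 5(-0.4) + 0(0.6) = -2.0Δ₀ = -2.0 × 19180 = -38360 cm⁻¹.
Pairing penalty: 2 pairs vs 0 in the high-spin reference → 2 extra × P = 32900 cm⁻¹.
Overall CFSE = -38360 + 32900 = -5460 cm⁻¹.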